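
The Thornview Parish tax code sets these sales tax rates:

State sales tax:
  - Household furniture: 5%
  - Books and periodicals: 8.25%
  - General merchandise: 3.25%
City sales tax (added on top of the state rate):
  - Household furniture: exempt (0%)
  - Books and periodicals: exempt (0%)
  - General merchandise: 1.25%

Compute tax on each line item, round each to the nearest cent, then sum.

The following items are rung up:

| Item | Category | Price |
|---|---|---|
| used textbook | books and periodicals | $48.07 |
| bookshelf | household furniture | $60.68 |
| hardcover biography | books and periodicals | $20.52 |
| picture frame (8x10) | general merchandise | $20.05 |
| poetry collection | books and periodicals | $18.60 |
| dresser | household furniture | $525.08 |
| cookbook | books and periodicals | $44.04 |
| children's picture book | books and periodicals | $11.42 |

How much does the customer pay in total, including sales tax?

Used textbook $48.07: books and periodicals → 8.25% + 0% city = 8.25% → $3.97
Bookshelf $60.68: household furniture → 5% + 0% city = 5% → $3.03
Hardcover biography $20.52: books and periodicals → 8.25% + 0% city = 8.25% → $1.69
Picture frame (8x10) $20.05: general merchandise → 3.25% + 1.25% city = 4.5% → $0.90
Poetry collection $18.60: books and periodicals → 8.25% + 0% city = 8.25% → $1.53
Dresser $525.08: household furniture → 5% + 0% city = 5% → $26.25
Cookbook $44.04: books and periodicals → 8.25% + 0% city = 8.25% → $3.63
Children's picture book $11.42: books and periodicals → 8.25% + 0% city = 8.25% → $0.94
Subtotal = $748.46; tax = $41.94; total due = $790.40

$790.40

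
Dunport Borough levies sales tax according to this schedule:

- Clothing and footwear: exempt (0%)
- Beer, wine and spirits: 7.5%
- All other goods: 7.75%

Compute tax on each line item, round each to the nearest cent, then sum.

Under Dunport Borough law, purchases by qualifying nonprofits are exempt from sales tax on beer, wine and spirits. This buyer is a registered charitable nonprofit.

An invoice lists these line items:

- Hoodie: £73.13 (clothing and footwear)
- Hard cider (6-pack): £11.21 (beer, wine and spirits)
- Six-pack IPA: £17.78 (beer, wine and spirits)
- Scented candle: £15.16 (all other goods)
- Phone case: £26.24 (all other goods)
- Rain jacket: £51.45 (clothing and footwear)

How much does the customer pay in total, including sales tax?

Hoodie £73.13: clothing and footwear → 0% → £0.00
Hard cider (6-pack) £11.21: beer, wine and spirits, buyer-exempt → 0% → £0.00
Six-pack IPA £17.78: beer, wine and spirits, buyer-exempt → 0% → £0.00
Scented candle £15.16: all other goods → 7.75% → £1.17
Phone case £26.24: all other goods → 7.75% → £2.03
Rain jacket £51.45: clothing and footwear → 0% → £0.00
Subtotal = £194.97; tax = £3.20; total due = £198.17

£198.17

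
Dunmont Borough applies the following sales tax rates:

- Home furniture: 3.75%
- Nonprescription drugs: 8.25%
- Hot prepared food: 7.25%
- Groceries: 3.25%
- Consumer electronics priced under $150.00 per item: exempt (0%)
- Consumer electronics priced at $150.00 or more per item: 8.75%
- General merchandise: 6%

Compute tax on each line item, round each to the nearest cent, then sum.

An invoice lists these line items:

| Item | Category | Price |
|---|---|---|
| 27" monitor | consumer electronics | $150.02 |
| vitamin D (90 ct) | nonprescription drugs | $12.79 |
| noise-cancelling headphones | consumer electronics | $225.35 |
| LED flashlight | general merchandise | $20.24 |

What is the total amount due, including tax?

27" monitor $150.02: consumer electronics, $150.00 or more → 8.75% → $13.13
Vitamin D (90 ct) $12.79: nonprescription drugs → 8.25% → $1.06
Noise-cancelling headphones $225.35: consumer electronics, $150.00 or more → 8.75% → $19.72
LED flashlight $20.24: general merchandise → 6% → $1.21
Subtotal = $408.40; tax = $35.12; total due = $443.52

$443.52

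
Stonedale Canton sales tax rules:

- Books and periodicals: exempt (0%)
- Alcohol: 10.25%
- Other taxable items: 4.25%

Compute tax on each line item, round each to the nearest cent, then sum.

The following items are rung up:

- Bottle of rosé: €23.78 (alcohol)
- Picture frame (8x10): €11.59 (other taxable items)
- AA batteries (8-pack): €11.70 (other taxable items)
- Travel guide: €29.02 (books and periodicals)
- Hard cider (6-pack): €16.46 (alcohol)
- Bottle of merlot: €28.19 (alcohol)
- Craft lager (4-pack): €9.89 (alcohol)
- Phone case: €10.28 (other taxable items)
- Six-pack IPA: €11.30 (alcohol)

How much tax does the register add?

€10.62

Bottle of rosé €23.78: alcohol → 10.25% → €2.44
Picture frame (8x10) €11.59: other taxable items → 4.25% → €0.49
AA batteries (8-pack) €11.70: other taxable items → 4.25% → €0.50
Travel guide €29.02: books and periodicals → 0% → €0.00
Hard cider (6-pack) €16.46: alcohol → 10.25% → €1.69
Bottle of merlot €28.19: alcohol → 10.25% → €2.89
Craft lager (4-pack) €9.89: alcohol → 10.25% → €1.01
Phone case €10.28: other taxable items → 4.25% → €0.44
Six-pack IPA €11.30: alcohol → 10.25% → €1.16
Total tax = €2.44 + €0.49 + €0.50 + €1.69 + €2.89 + €1.01 + €0.44 + €1.16 = €10.62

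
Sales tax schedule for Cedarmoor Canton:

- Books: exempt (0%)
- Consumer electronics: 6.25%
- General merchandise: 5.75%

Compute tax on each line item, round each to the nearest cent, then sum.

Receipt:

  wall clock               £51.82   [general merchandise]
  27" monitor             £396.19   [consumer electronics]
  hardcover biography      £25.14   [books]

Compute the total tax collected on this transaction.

£27.74

Wall clock £51.82: general merchandise → 5.75% → £2.98
27" monitor £396.19: consumer electronics → 6.25% → £24.76
Hardcover biography £25.14: books → 0% → £0.00
Total tax = £2.98 + £24.76 = £27.74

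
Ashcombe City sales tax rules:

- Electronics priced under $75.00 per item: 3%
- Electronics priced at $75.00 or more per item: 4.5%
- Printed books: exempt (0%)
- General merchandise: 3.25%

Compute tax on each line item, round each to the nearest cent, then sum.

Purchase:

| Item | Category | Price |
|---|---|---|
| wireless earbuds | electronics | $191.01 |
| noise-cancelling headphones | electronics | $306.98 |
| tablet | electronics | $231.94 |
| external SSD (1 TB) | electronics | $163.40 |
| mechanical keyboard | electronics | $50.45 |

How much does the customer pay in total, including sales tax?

$985.49

Wireless earbuds $191.01: electronics, $75.00 or more → 4.5% → $8.60
Noise-cancelling headphones $306.98: electronics, $75.00 or more → 4.5% → $13.81
Tablet $231.94: electronics, $75.00 or more → 4.5% → $10.44
External SSD (1 TB) $163.40: electronics, $75.00 or more → 4.5% → $7.35
Mechanical keyboard $50.45: electronics, under $75.00 → 3% → $1.51
Subtotal = $943.78; tax = $41.71; total due = $985.49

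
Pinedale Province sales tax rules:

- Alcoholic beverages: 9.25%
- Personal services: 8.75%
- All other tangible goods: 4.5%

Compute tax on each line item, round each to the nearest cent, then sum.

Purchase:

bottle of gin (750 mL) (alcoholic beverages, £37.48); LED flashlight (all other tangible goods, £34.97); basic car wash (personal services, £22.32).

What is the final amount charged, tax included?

Bottle of gin (750 mL) £37.48: alcoholic beverages → 9.25% → £3.47
LED flashlight £34.97: all other tangible goods → 4.5% → £1.57
Basic car wash £22.32: personal services → 8.75% → £1.95
Subtotal = £94.77; tax = £6.99; total due = £101.76

£101.76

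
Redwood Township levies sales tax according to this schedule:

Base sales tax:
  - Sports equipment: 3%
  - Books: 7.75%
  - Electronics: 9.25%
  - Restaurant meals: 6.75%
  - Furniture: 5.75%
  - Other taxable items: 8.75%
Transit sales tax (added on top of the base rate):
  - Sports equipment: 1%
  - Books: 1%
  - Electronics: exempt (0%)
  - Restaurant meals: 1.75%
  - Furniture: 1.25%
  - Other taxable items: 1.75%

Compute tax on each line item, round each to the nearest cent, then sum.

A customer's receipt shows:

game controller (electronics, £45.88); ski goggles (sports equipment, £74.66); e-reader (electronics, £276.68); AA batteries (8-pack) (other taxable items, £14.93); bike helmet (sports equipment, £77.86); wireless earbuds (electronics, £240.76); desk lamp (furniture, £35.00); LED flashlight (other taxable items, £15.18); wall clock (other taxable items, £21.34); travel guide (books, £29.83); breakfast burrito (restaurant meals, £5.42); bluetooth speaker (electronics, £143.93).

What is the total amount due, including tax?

£1063.90

Game controller £45.88: electronics → 9.25% + 0% transit = 9.25% → £4.24
Ski goggles £74.66: sports equipment → 3% + 1% transit = 4% → £2.99
E-reader £276.68: electronics → 9.25% + 0% transit = 9.25% → £25.59
AA batteries (8-pack) £14.93: other taxable items → 8.75% + 1.75% transit = 10.5% → £1.57
Bike helmet £77.86: sports equipment → 3% + 1% transit = 4% → £3.11
Wireless earbuds £240.76: electronics → 9.25% + 0% transit = 9.25% → £22.27
Desk lamp £35.00: furniture → 5.75% + 1.25% transit = 7% → £2.45
LED flashlight £15.18: other taxable items → 8.75% + 1.75% transit = 10.5% → £1.59
Wall clock £21.34: other taxable items → 8.75% + 1.75% transit = 10.5% → £2.24
Travel guide £29.83: books → 7.75% + 1% transit = 8.75% → £2.61
Breakfast burrito £5.42: restaurant meals → 6.75% + 1.75% transit = 8.5% → £0.46
Bluetooth speaker £143.93: electronics → 9.25% + 0% transit = 9.25% → £13.31
Subtotal = £981.47; tax = £82.43; total due = £1063.90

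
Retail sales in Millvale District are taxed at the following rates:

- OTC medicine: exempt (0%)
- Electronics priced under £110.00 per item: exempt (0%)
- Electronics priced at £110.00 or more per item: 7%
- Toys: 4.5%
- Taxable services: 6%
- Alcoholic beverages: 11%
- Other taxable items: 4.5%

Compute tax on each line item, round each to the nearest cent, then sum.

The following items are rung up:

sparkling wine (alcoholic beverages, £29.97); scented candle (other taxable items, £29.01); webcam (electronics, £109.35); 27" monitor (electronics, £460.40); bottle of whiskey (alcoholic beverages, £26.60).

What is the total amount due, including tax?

£695.10

Sparkling wine £29.97: alcoholic beverages → 11% → £3.30
Scented candle £29.01: other taxable items → 4.5% → £1.31
Webcam £109.35: electronics, under £110.00 → 0% → £0.00
27" monitor £460.40: electronics, £110.00 or more → 7% → £32.23
Bottle of whiskey £26.60: alcoholic beverages → 11% → £2.93
Subtotal = £655.33; tax = £39.77; total due = £695.10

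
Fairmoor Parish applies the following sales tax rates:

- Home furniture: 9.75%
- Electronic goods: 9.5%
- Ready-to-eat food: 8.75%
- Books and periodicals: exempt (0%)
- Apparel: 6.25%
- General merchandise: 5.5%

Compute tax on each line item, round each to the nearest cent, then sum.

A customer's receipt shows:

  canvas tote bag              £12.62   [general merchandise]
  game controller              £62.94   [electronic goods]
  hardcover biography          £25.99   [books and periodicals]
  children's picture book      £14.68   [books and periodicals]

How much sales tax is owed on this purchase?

£6.67

Canvas tote bag £12.62: general merchandise → 5.5% → £0.69
Game controller £62.94: electronic goods → 9.5% → £5.98
Hardcover biography £25.99: books and periodicals → 0% → £0.00
Children's picture book £14.68: books and periodicals → 0% → £0.00
Total tax = £0.69 + £5.98 = £6.67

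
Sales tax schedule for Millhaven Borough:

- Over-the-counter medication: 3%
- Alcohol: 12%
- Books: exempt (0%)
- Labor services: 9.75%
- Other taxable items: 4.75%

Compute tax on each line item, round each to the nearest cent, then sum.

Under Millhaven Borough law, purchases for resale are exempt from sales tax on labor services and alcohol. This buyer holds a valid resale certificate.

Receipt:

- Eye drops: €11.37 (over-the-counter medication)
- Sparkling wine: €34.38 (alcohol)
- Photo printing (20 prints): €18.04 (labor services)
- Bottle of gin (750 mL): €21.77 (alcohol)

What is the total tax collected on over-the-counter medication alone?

Eye drops €11.37: over-the-counter medication → 3% → €0.34
Tax on over-the-counter medication = €0.34

€0.34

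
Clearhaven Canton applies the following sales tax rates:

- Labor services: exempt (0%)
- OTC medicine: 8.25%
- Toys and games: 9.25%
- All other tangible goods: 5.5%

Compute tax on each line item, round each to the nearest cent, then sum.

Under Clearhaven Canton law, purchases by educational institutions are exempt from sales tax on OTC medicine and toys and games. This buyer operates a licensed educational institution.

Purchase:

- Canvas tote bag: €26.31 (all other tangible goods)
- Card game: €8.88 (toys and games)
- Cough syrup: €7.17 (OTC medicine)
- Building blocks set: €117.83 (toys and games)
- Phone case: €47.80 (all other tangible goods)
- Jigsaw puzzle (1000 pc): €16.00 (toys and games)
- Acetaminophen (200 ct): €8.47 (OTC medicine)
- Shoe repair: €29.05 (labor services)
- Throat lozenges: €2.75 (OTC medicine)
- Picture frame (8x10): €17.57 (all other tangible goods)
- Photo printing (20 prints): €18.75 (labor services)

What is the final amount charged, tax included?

Canvas tote bag €26.31: all other tangible goods → 5.5% → €1.45
Card game €8.88: toys and games, buyer-exempt → 0% → €0.00
Cough syrup €7.17: OTC medicine, buyer-exempt → 0% → €0.00
Building blocks set €117.83: toys and games, buyer-exempt → 0% → €0.00
Phone case €47.80: all other tangible goods → 5.5% → €2.63
Jigsaw puzzle (1000 pc) €16.00: toys and games, buyer-exempt → 0% → €0.00
Acetaminophen (200 ct) €8.47: OTC medicine, buyer-exempt → 0% → €0.00
Shoe repair €29.05: labor services → 0% → €0.00
Throat lozenges €2.75: OTC medicine, buyer-exempt → 0% → €0.00
Picture frame (8x10) €17.57: all other tangible goods → 5.5% → €0.97
Photo printing (20 prints) €18.75: labor services → 0% → €0.00
Subtotal = €300.58; tax = €5.05; total due = €305.63

€305.63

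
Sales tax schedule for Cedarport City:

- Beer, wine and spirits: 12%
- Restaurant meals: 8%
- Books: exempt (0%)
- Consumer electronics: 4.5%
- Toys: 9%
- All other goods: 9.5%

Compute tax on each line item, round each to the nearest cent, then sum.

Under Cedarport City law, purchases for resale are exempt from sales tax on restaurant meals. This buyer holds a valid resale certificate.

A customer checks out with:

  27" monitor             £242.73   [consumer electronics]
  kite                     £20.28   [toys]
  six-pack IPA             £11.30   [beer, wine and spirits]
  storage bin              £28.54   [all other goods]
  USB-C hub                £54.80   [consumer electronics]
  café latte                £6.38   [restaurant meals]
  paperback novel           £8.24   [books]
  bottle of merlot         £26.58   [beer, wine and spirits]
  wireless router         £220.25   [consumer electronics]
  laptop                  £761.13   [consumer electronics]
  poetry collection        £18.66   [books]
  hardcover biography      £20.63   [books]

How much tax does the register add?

£66.64

27" monitor £242.73: consumer electronics → 4.5% → £10.92
Kite £20.28: toys → 9% → £1.83
Six-pack IPA £11.30: beer, wine and spirits → 12% → £1.36
Storage bin £28.54: all other goods → 9.5% → £2.71
USB-C hub £54.80: consumer electronics → 4.5% → £2.47
Café latte £6.38: restaurant meals, buyer-exempt → 0% → £0.00
Paperback novel £8.24: books → 0% → £0.00
Bottle of merlot £26.58: beer, wine and spirits → 12% → £3.19
Wireless router £220.25: consumer electronics → 4.5% → £9.91
Laptop £761.13: consumer electronics → 4.5% → £34.25
Poetry collection £18.66: books → 0% → £0.00
Hardcover biography £20.63: books → 0% → £0.00
Total tax = £10.92 + £1.83 + £1.36 + £2.71 + £2.47 + £3.19 + £9.91 + £34.25 = £66.64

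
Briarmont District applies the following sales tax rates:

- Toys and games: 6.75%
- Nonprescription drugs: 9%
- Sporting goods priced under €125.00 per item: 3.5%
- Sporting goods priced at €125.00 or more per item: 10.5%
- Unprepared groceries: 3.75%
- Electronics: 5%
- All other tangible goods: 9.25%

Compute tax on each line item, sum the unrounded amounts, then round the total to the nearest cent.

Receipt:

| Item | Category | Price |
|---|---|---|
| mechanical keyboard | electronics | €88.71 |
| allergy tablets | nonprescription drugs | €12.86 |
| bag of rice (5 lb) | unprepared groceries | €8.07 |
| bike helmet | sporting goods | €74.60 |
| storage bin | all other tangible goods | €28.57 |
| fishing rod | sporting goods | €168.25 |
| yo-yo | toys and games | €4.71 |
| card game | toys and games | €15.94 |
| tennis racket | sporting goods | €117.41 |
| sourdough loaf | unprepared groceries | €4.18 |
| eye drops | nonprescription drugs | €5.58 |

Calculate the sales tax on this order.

€34.98

Mechanical keyboard €88.71: electronics → 5% → €4.4355
Allergy tablets €12.86: nonprescription drugs → 9% → €1.1574
Bag of rice (5 lb) €8.07: unprepared groceries → 3.75% → €0.302625
Bike helmet €74.60: sporting goods, under €125.00 → 3.5% → €2.611
Storage bin €28.57: all other tangible goods → 9.25% → €2.642725
Fishing rod €168.25: sporting goods, €125.00 or more → 10.5% → €17.66625
Yo-yo €4.71: toys and games → 6.75% → €0.317925
Card game €15.94: toys and games → 6.75% → €1.07595
Tennis racket €117.41: sporting goods, under €125.00 → 3.5% → €4.10935
Sourdough loaf €4.18: unprepared groceries → 3.75% → €0.15675
Eye drops €5.58: nonprescription drugs → 9% → €0.5022
Unrounded tax sum = €34.977675 → €34.98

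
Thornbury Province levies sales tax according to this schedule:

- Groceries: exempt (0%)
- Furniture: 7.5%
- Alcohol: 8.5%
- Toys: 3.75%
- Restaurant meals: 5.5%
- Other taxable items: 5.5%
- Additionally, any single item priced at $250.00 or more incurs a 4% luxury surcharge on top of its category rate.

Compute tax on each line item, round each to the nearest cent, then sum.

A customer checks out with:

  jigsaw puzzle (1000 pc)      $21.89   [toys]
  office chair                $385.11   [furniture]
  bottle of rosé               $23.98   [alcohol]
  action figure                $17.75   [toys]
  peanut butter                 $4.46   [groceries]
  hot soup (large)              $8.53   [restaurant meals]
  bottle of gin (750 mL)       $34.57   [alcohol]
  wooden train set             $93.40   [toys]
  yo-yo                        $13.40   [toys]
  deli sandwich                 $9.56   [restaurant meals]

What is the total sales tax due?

$55.76

Jigsaw puzzle (1000 pc) $21.89: toys → 3.75% → $0.82
Office chair $385.11: furniture → 7.5% + 4% surcharge = 11.5% → $44.29
Bottle of rosé $23.98: alcohol → 8.5% → $2.04
Action figure $17.75: toys → 3.75% → $0.67
Peanut butter $4.46: groceries → 0% → $0.00
Hot soup (large) $8.53: restaurant meals → 5.5% → $0.47
Bottle of gin (750 mL) $34.57: alcohol → 8.5% → $2.94
Wooden train set $93.40: toys → 3.75% → $3.50
Yo-yo $13.40: toys → 3.75% → $0.50
Deli sandwich $9.56: restaurant meals → 5.5% → $0.53
Total tax = $0.82 + $44.29 + $2.04 + $0.67 + $0.47 + $2.94 + $3.50 + $0.50 + $0.53 = $55.76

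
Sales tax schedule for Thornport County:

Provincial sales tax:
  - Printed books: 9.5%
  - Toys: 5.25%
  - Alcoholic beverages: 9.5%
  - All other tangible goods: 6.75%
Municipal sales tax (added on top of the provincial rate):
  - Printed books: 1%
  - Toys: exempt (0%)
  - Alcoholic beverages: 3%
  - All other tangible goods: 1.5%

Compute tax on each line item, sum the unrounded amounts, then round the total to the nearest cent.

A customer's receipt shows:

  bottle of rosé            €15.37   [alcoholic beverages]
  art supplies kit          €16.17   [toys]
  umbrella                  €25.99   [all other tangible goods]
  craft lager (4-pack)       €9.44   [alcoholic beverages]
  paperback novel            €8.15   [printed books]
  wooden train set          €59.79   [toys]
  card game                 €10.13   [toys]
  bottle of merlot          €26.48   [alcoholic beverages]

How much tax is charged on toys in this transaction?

Art supplies kit €16.17: toys → 5.25% + 0% municipal = 5.25% → €0.848925
Wooden train set €59.79: toys → 5.25% + 0% municipal = 5.25% → €3.138975
Card game €10.13: toys → 5.25% + 0% municipal = 5.25% → €0.531825
Tax on toys: unrounded sum = €4.519725 → €4.52

€4.52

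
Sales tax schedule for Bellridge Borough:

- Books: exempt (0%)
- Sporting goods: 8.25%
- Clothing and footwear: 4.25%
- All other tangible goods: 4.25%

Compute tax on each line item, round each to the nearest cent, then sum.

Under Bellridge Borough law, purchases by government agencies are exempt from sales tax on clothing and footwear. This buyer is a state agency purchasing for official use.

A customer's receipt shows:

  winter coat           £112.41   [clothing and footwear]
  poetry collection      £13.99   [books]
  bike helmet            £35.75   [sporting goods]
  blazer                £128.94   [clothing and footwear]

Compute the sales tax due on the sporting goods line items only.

£2.95

Bike helmet £35.75: sporting goods → 8.25% → £2.95
Tax on sporting goods = £2.95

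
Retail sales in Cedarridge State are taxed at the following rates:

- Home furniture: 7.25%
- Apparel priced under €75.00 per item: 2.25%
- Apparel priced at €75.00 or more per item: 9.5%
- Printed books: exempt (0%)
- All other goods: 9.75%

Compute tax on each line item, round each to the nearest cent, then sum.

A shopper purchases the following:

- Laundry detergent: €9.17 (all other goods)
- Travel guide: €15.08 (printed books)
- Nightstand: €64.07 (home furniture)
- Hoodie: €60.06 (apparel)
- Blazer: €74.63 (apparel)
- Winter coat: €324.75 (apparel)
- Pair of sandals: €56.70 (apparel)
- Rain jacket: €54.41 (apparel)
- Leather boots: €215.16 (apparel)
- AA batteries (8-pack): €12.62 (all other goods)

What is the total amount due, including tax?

€950.24

Laundry detergent €9.17: all other goods → 9.75% → €0.89
Travel guide €15.08: printed books → 0% → €0.00
Nightstand €64.07: home furniture → 7.25% → €4.65
Hoodie €60.06: apparel, under €75.00 → 2.25% → €1.35
Blazer €74.63: apparel, under €75.00 → 2.25% → €1.68
Winter coat €324.75: apparel, €75.00 or more → 9.5% → €30.85
Pair of sandals €56.70: apparel, under €75.00 → 2.25% → €1.28
Rain jacket €54.41: apparel, under €75.00 → 2.25% → €1.22
Leather boots €215.16: apparel, €75.00 or more → 9.5% → €20.44
AA batteries (8-pack) €12.62: all other goods → 9.75% → €1.23
Subtotal = €886.65; tax = €63.59; total due = €950.24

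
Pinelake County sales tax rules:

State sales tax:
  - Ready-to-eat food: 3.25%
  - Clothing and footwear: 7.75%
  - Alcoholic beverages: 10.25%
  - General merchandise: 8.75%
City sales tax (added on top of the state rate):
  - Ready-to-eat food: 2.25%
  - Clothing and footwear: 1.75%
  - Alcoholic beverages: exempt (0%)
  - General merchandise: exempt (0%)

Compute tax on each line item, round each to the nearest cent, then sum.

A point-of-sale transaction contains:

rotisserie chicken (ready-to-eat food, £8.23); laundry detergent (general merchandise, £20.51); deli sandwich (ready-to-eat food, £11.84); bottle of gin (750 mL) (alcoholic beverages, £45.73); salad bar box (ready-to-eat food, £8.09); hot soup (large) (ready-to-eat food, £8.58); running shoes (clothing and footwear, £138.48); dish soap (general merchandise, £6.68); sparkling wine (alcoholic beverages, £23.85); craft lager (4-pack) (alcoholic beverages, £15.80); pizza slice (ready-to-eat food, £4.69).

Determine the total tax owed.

Rotisserie chicken £8.23: ready-to-eat food → 3.25% + 2.25% city = 5.5% → £0.45
Laundry detergent £20.51: general merchandise → 8.75% + 0% city = 8.75% → £1.79
Deli sandwich £11.84: ready-to-eat food → 3.25% + 2.25% city = 5.5% → £0.65
Bottle of gin (750 mL) £45.73: alcoholic beverages → 10.25% + 0% city = 10.25% → £4.69
Salad bar box £8.09: ready-to-eat food → 3.25% + 2.25% city = 5.5% → £0.44
Hot soup (large) £8.58: ready-to-eat food → 3.25% + 2.25% city = 5.5% → £0.47
Running shoes £138.48: clothing and footwear → 7.75% + 1.75% city = 9.5% → £13.16
Dish soap £6.68: general merchandise → 8.75% + 0% city = 8.75% → £0.58
Sparkling wine £23.85: alcoholic beverages → 10.25% + 0% city = 10.25% → £2.44
Craft lager (4-pack) £15.80: alcoholic beverages → 10.25% + 0% city = 10.25% → £1.62
Pizza slice £4.69: ready-to-eat food → 3.25% + 2.25% city = 5.5% → £0.26
Total tax = £0.45 + £1.79 + £0.65 + £4.69 + £0.44 + £0.47 + £13.16 + £0.58 + £2.44 + £1.62 + £0.26 = £26.55

£26.55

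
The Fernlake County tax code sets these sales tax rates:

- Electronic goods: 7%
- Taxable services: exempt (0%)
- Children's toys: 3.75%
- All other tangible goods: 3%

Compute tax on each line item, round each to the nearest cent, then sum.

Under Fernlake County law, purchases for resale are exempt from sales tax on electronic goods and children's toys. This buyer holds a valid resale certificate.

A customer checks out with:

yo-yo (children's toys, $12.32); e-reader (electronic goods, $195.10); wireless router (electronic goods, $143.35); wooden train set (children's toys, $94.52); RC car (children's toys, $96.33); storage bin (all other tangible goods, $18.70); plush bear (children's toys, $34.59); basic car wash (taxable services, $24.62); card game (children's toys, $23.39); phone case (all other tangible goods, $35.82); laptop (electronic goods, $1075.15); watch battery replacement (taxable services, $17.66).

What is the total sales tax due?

Yo-yo $12.32: children's toys, buyer-exempt → 0% → $0.00
E-reader $195.10: electronic goods, buyer-exempt → 0% → $0.00
Wireless router $143.35: electronic goods, buyer-exempt → 0% → $0.00
Wooden train set $94.52: children's toys, buyer-exempt → 0% → $0.00
RC car $96.33: children's toys, buyer-exempt → 0% → $0.00
Storage bin $18.70: all other tangible goods → 3% → $0.56
Plush bear $34.59: children's toys, buyer-exempt → 0% → $0.00
Basic car wash $24.62: taxable services → 0% → $0.00
Card game $23.39: children's toys, buyer-exempt → 0% → $0.00
Phone case $35.82: all other tangible goods → 3% → $1.07
Laptop $1075.15: electronic goods, buyer-exempt → 0% → $0.00
Watch battery replacement $17.66: taxable services → 0% → $0.00
Total tax = $0.56 + $1.07 = $1.63

$1.63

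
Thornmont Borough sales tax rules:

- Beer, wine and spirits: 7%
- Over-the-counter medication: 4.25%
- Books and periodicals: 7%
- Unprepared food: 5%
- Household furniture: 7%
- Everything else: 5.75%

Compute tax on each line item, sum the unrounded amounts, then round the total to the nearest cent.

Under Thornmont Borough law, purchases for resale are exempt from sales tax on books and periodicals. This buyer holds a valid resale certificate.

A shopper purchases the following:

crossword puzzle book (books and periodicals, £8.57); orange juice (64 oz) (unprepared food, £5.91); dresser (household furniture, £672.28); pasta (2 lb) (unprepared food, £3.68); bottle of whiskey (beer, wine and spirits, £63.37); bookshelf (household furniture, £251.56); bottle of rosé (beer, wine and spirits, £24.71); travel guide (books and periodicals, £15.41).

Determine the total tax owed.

£71.31

Crossword puzzle book £8.57: books and periodicals, buyer-exempt → 0% → £0.00
Orange juice (64 oz) £5.91: unprepared food → 5% → £0.2955
Dresser £672.28: household furniture → 7% → £47.0596
Pasta (2 lb) £3.68: unprepared food → 5% → £0.184
Bottle of whiskey £63.37: beer, wine and spirits → 7% → £4.4359
Bookshelf £251.56: household furniture → 7% → £17.6092
Bottle of rosé £24.71: beer, wine and spirits → 7% → £1.7297
Travel guide £15.41: books and periodicals, buyer-exempt → 0% → £0.00
Unrounded tax sum = £71.3139 → £71.31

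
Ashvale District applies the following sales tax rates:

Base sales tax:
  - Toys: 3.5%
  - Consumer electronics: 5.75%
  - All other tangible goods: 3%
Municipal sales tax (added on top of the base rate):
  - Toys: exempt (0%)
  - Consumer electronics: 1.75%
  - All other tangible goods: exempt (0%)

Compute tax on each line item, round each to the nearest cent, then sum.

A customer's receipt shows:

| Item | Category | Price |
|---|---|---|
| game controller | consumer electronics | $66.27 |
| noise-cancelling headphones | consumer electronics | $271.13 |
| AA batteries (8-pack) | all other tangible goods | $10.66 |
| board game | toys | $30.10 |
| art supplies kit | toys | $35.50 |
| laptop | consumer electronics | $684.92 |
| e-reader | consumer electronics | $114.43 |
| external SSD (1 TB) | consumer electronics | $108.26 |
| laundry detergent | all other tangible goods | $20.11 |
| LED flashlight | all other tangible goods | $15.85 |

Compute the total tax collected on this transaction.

Game controller $66.27: consumer electronics → 5.75% + 1.75% municipal = 7.5% → $4.97
Noise-cancelling headphones $271.13: consumer electronics → 5.75% + 1.75% municipal = 7.5% → $20.33
AA batteries (8-pack) $10.66: all other tangible goods → 3% + 0% municipal = 3% → $0.32
Board game $30.10: toys → 3.5% + 0% municipal = 3.5% → $1.05
Art supplies kit $35.50: toys → 3.5% + 0% municipal = 3.5% → $1.24
Laptop $684.92: consumer electronics → 5.75% + 1.75% municipal = 7.5% → $51.37
E-reader $114.43: consumer electronics → 5.75% + 1.75% municipal = 7.5% → $8.58
External SSD (1 TB) $108.26: consumer electronics → 5.75% + 1.75% municipal = 7.5% → $8.12
Laundry detergent $20.11: all other tangible goods → 3% + 0% municipal = 3% → $0.60
LED flashlight $15.85: all other tangible goods → 3% + 0% municipal = 3% → $0.48
Total tax = $4.97 + $20.33 + $0.32 + $1.05 + $1.24 + $51.37 + $8.58 + $8.12 + $0.60 + $0.48 = $97.06

$97.06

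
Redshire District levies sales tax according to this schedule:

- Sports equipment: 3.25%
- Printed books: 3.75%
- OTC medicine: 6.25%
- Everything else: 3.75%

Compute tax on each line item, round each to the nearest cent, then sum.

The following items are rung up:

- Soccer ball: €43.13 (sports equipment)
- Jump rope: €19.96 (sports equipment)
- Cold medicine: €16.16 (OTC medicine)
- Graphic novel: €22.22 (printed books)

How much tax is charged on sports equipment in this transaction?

Soccer ball €43.13: sports equipment → 3.25% → €1.40
Jump rope €19.96: sports equipment → 3.25% → €0.65
Tax on sports equipment = €1.40 + €0.65 = €2.05

€2.05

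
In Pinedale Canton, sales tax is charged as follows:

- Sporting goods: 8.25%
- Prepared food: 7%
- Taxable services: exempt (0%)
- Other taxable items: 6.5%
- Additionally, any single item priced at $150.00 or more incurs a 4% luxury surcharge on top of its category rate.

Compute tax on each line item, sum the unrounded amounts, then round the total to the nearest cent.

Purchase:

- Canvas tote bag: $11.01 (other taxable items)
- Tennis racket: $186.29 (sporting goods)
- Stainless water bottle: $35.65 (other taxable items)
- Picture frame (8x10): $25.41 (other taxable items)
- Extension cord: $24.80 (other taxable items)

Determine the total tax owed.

Canvas tote bag $11.01: other taxable items → 6.5% → $0.71565
Tennis racket $186.29: sporting goods → 8.25% + 4% surcharge = 12.25% → $22.820525
Stainless water bottle $35.65: other taxable items → 6.5% → $2.31725
Picture frame (8x10) $25.41: other taxable items → 6.5% → $1.65165
Extension cord $24.80: other taxable items → 6.5% → $1.612
Unrounded tax sum = $29.117075 → $29.12

$29.12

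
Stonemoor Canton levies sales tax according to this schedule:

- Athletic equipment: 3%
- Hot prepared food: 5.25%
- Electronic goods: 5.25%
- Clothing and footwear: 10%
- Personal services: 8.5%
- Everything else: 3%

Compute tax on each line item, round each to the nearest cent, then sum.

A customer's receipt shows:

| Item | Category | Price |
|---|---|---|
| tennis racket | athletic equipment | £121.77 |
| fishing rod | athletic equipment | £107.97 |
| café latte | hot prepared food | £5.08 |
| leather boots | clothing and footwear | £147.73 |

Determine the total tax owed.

£21.93

Tennis racket £121.77: athletic equipment → 3% → £3.65
Fishing rod £107.97: athletic equipment → 3% → £3.24
Café latte £5.08: hot prepared food → 5.25% → £0.27
Leather boots £147.73: clothing and footwear → 10% → £14.77
Total tax = £3.65 + £3.24 + £0.27 + £14.77 = £21.93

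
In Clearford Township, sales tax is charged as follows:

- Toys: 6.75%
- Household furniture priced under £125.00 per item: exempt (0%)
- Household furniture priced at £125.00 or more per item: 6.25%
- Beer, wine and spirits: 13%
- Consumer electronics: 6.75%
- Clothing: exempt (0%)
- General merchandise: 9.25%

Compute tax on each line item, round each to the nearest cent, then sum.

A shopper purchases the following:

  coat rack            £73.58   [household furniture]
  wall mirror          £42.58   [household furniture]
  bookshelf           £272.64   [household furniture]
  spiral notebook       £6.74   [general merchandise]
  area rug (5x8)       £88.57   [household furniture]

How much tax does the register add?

£17.66

Coat rack £73.58: household furniture, under £125.00 → 0% → £0.00
Wall mirror £42.58: household furniture, under £125.00 → 0% → £0.00
Bookshelf £272.64: household furniture, £125.00 or more → 6.25% → £17.04
Spiral notebook £6.74: general merchandise → 9.25% → £0.62
Area rug (5x8) £88.57: household furniture, under £125.00 → 0% → £0.00
Total tax = £17.04 + £0.62 = £17.66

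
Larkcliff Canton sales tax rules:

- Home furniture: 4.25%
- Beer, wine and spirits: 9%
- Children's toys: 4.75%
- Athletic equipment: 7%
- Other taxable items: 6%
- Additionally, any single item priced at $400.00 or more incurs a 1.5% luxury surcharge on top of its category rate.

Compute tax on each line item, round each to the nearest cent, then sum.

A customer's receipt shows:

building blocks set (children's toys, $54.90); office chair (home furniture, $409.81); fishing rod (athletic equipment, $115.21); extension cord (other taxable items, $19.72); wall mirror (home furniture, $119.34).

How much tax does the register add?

$40.48

Building blocks set $54.90: children's toys → 4.75% → $2.61
Office chair $409.81: home furniture → 4.25% + 1.5% surcharge = 5.75% → $23.56
Fishing rod $115.21: athletic equipment → 7% → $8.06
Extension cord $19.72: other taxable items → 6% → $1.18
Wall mirror $119.34: home furniture → 4.25% → $5.07
Total tax = $2.61 + $23.56 + $8.06 + $1.18 + $5.07 = $40.48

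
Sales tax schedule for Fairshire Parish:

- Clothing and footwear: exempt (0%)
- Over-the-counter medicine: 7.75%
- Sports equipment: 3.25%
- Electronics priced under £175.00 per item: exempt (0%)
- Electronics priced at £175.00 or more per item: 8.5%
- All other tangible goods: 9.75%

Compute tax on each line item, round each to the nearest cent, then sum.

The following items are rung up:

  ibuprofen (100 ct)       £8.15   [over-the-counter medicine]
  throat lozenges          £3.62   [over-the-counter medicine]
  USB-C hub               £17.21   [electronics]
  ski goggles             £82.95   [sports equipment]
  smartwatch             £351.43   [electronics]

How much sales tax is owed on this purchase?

Ibuprofen (100 ct) £8.15: over-the-counter medicine → 7.75% → £0.63
Throat lozenges £3.62: over-the-counter medicine → 7.75% → £0.28
USB-C hub £17.21: electronics, under £175.00 → 0% → £0.00
Ski goggles £82.95: sports equipment → 3.25% → £2.70
Smartwatch £351.43: electronics, £175.00 or more → 8.5% → £29.87
Total tax = £0.63 + £0.28 + £2.70 + £29.87 = £33.48

£33.48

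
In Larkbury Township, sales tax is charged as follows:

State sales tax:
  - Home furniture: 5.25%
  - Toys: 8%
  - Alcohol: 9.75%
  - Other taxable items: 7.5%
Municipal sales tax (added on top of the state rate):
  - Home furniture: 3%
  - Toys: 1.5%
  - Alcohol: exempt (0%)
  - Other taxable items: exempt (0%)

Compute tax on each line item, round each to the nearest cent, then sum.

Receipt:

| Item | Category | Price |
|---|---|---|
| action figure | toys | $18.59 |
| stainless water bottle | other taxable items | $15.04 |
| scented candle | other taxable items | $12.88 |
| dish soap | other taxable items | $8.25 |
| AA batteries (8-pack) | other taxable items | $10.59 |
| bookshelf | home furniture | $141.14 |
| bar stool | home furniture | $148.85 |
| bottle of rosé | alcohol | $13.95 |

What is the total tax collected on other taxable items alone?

$3.51

Stainless water bottle $15.04: other taxable items → 7.5% + 0% municipal = 7.5% → $1.13
Scented candle $12.88: other taxable items → 7.5% + 0% municipal = 7.5% → $0.97
Dish soap $8.25: other taxable items → 7.5% + 0% municipal = 7.5% → $0.62
AA batteries (8-pack) $10.59: other taxable items → 7.5% + 0% municipal = 7.5% → $0.79
Tax on other taxable items = $1.13 + $0.97 + $0.62 + $0.79 = $3.51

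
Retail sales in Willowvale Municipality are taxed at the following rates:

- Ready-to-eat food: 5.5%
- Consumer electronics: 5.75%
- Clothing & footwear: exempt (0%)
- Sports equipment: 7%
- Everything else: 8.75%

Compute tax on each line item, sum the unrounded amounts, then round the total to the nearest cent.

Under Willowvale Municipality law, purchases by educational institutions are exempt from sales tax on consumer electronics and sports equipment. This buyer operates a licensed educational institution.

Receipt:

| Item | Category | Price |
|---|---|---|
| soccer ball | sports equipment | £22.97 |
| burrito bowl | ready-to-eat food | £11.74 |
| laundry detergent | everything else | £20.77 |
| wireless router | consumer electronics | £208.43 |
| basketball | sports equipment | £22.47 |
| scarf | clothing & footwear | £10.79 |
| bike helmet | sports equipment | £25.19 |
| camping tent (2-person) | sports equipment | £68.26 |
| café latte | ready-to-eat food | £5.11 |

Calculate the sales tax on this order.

£2.74

Soccer ball £22.97: sports equipment, buyer-exempt → 0% → £0.00
Burrito bowl £11.74: ready-to-eat food → 5.5% → £0.6457
Laundry detergent £20.77: everything else → 8.75% → £1.817375
Wireless router £208.43: consumer electronics, buyer-exempt → 0% → £0.00
Basketball £22.47: sports equipment, buyer-exempt → 0% → £0.00
Scarf £10.79: clothing & footwear → 0% → £0.00
Bike helmet £25.19: sports equipment, buyer-exempt → 0% → £0.00
Camping tent (2-person) £68.26: sports equipment, buyer-exempt → 0% → £0.00
Café latte £5.11: ready-to-eat food → 5.5% → £0.28105
Unrounded tax sum = £2.744125 → £2.74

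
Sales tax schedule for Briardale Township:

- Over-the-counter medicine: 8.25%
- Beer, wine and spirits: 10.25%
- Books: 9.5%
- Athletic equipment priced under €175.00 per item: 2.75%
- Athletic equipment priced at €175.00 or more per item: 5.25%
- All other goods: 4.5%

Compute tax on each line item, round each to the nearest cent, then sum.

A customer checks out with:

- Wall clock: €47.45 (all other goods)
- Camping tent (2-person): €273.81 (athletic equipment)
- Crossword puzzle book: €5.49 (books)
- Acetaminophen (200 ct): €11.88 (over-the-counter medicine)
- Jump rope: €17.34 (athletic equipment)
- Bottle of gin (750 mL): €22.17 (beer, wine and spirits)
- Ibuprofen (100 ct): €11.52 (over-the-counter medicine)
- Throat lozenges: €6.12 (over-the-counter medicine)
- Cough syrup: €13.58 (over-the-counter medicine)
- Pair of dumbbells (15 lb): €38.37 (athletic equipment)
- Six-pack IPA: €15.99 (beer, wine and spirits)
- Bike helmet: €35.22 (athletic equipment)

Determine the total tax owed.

Wall clock €47.45: all other goods → 4.5% → €2.14
Camping tent (2-person) €273.81: athletic equipment, €175.00 or more → 5.25% → €14.38
Crossword puzzle book €5.49: books → 9.5% → €0.52
Acetaminophen (200 ct) €11.88: over-the-counter medicine → 8.25% → €0.98
Jump rope €17.34: athletic equipment, under €175.00 → 2.75% → €0.48
Bottle of gin (750 mL) €22.17: beer, wine and spirits → 10.25% → €2.27
Ibuprofen (100 ct) €11.52: over-the-counter medicine → 8.25% → €0.95
Throat lozenges €6.12: over-the-counter medicine → 8.25% → €0.50
Cough syrup €13.58: over-the-counter medicine → 8.25% → €1.12
Pair of dumbbells (15 lb) €38.37: athletic equipment, under €175.00 → 2.75% → €1.06
Six-pack IPA €15.99: beer, wine and spirits → 10.25% → €1.64
Bike helmet €35.22: athletic equipment, under €175.00 → 2.75% → €0.97
Total tax = €2.14 + €14.38 + €0.52 + €0.98 + €0.48 + €2.27 + €0.95 + €0.50 + €1.12 + €1.06 + €1.64 + €0.97 = €27.01

€27.01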